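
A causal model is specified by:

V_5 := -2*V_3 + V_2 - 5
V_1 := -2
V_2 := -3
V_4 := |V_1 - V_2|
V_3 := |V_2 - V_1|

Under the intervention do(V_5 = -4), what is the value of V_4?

The intervention breaks the incoming arrows to V_5: V_5 := -2*V_3 + V_2 - 5 no longer applies, and V_5 = -4.
Since V_4 is not a descendant of the intervened variable, it is unaffected.
V_4 = |V_1 - V_2|  [with V_1=-2, V_2=-3]  = 1

1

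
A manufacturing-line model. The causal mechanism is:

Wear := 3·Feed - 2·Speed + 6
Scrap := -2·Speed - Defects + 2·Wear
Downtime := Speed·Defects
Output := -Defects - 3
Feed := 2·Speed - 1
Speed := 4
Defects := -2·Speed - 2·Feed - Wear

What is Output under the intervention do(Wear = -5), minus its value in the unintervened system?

The intervention breaks the incoming arrows to Wear: Wear := 3·Feed - 2·Speed + 6 no longer applies, and Wear = -5.
Feed = 2·Speed - 1  [with Speed=4]  = 7
Defects = -2·Speed - 2·Feed - Wear  [with Speed=4, Feed=7, Wear=-5]  = -17
Output = -Defects - 3  [with Defects=-17]  = 14
Without intervention: Feed = 2·Speed - 1  [with Speed=4]  = 7; Wear = 3·Feed - 2·Speed + 6  [with Feed=7, Speed=4]  = 19; Defects = -2·Speed - 2·Feed - Wear  [with Speed=4, Feed=7, Wear=19]  = -41; Output = -Defects - 3  [with Defects=-41]  = 38.
Change = 14 − 38 = -24.

-24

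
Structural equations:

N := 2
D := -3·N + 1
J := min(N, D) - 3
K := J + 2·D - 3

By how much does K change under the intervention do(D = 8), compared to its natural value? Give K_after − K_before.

Under do(D=8), the mechanism D := -3·N + 1 is discarded; D is fixed at 8.
J = min(N, D) - 3  [with N=2, D=8]  = -1
K = J + 2·D - 3  [with J=-1, D=8]  = 12
Without intervention: D = -3·N + 1  [with N=2]  = -5; J = min(N, D) - 3  [with N=2, D=-5]  = -8; K = J + 2·D - 3  [with J=-8, D=-5]  = -21.
Change = 12 − (-21) = 33.

33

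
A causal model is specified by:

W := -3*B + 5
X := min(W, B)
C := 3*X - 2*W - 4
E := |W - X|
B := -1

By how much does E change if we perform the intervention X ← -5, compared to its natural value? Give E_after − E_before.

do(X=-5) replaces the equation X := min(W, B) with the constant X = -5.
W = -3*B + 5  [with B=-1]  = 8
E = |W - X|  [with W=8, X=-5]  = 13
Without intervention: W = -3*B + 5  [with B=-1]  = 8; X = min(W, B)  [with W=8, B=-1]  = -1; E = |W - X|  [with W=8, X=-1]  = 9.
Change = 13 − 9 = 4.

4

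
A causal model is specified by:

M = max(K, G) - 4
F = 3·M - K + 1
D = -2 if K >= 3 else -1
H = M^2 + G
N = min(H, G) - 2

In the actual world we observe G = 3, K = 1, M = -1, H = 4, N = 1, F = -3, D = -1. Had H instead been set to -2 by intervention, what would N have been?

Intervening sets H = -2 and removes its equation (H = M^2 + G).
N = min(H, G) - 2  [with H=-2, G=3]  = -4

-4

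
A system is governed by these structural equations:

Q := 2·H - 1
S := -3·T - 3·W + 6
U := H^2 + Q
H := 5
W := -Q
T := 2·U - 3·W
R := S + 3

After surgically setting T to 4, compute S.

21

The intervention breaks the incoming arrows to T: T := 2·U - 3·W no longer applies, and T = 4.
Q = 2·H - 1  [with H=5]  = 9
W = -Q  [with Q=9]  = -9
S = -3·T - 3·W + 6  [with T=4, W=-9]  = 21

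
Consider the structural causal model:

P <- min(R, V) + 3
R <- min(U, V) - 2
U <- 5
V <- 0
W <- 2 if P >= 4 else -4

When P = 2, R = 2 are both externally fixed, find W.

-4

The joint intervention fixes P = 2, R = 2, removing each variable's own equation.
W = 2 if P >= 4 else -4  [with P=2]  = -4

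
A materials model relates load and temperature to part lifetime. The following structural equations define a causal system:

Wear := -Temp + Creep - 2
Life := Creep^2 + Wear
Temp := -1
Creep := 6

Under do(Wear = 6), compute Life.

The intervention breaks the incoming arrows to Wear: Wear := -Temp + Creep - 2 no longer applies, and Wear = 6.
Life = Creep^2 + Wear  [with Creep=6, Wear=6]  = 42

42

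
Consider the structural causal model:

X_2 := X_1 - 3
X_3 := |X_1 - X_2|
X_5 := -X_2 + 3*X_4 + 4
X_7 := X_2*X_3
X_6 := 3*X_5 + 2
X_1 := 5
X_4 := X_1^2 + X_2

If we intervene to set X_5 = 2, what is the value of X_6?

The intervention breaks the incoming arrows to X_5: X_5 := -X_2 + 3*X_4 + 4 no longer applies, and X_5 = 2.
X_6 = 3*X_5 + 2  [with X_5=2]  = 8

8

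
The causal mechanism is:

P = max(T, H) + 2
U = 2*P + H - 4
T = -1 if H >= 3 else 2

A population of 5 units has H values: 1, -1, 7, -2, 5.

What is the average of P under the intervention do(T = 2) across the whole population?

5.6

Under do(T=2), T's equation is replaced by T=2 for every unit. Per-unit P: 4, 4, 9, 4, 7. Mean = 5.6.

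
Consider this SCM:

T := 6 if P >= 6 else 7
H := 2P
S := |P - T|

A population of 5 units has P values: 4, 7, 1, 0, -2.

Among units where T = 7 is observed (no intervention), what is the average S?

6.25

E[S|T=7] averages over only the 4 units with T=7 (P = 4, 1, 0, -2): S = 3, 6, 7, 9, mean 6.25.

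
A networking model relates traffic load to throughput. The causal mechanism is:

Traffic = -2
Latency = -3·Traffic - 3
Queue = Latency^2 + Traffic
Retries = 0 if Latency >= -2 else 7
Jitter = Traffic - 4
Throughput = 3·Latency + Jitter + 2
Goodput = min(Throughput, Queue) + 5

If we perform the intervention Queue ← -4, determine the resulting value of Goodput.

1

The intervention breaks the incoming arrows to Queue: Queue = Latency^2 + Traffic no longer applies, and Queue = -4.
Latency = -3·Traffic - 3  [with Traffic=-2]  = 3
Jitter = Traffic - 4  [with Traffic=-2]  = -6
Throughput = 3·Latency + Jitter + 2  [with Latency=3, Jitter=-6]  = 5
Goodput = min(Throughput, Queue) + 5  [with Throughput=5, Queue=-4]  = 1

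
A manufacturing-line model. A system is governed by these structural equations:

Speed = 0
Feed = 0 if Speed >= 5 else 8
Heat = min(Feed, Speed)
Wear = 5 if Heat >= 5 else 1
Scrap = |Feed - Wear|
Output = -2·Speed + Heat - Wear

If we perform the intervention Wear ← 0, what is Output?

0

Under do(Wear=0), the mechanism Wear = 5 if Heat >= 5 else 1 is discarded; Wear is fixed at 0.
Feed = 0 if Speed >= 5 else 8  [with Speed=0]  = 8
Heat = min(Feed, Speed)  [with Feed=8, Speed=0]  = 0
Output = -2·Speed + Heat - Wear  [with Speed=0, Heat=0, Wear=0]  = 0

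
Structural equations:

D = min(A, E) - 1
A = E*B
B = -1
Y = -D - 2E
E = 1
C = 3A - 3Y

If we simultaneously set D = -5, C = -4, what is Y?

3

Setting D = -5, C = -4 by intervention discards those variables' equations.
Y = -D - 2E  [with D=-5, E=1]  = 3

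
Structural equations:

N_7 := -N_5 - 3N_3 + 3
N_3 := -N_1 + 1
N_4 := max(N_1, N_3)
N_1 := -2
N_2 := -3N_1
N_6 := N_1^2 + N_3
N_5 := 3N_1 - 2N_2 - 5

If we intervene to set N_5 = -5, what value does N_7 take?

Under do(N_5=-5), the mechanism N_5 := 3N_1 - 2N_2 - 5 is discarded; N_5 is fixed at -5.
N_3 = -N_1 + 1  [with N_1=-2]  = 3
N_7 = -N_5 - 3N_3 + 3  [with N_5=-5, N_3=3]  = -1

-1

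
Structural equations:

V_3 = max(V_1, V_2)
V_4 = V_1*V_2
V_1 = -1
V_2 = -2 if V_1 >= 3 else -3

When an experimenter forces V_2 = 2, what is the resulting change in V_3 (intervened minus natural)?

The intervention breaks the incoming arrows to V_2: V_2 = -2 if V_1 >= 3 else -3 no longer applies, and V_2 = 2.
V_3 = max(V_1, V_2)  [with V_1=-1, V_2=2]  = 2
Without intervention: V_2 = -2 if V_1 >= 3 else -3  [with V_1=-1]  = -3; V_3 = max(V_1, V_2)  [with V_1=-1, V_2=-3]  = -1.
Change = 2 − (-1) = 3.

3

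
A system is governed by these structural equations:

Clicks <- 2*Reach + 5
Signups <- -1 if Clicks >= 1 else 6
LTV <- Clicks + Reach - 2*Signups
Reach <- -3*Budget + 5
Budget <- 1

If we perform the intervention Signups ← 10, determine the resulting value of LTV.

Intervening sets Signups = 10 and removes its equation (Signups <- -1 if Clicks >= 1 else 6).
Reach = -3*Budget + 5  [with Budget=1]  = 2
Clicks = 2*Reach + 5  [with Reach=2]  = 9
LTV = Clicks + Reach - 2*Signups  [with Clicks=9, Reach=2, Signups=10]  = -9

-9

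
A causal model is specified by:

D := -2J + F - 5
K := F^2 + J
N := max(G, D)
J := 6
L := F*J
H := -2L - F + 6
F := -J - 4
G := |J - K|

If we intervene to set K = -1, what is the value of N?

Intervening sets K = -1 and removes its equation (K := F^2 + J).
F = -J - 4  [with J=6]  = -10
D = -2J + F - 5  [with J=6, F=-10]  = -27
G = |J - K|  [with J=6, K=-1]  = 7
N = max(G, D)  [with G=7, D=-27]  = 7

7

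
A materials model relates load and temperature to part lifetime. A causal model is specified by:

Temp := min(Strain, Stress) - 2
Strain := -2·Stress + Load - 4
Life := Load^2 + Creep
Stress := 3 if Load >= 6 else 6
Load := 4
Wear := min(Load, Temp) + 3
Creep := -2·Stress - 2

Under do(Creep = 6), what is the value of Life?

Under do(Creep=6), the mechanism Creep := -2·Stress - 2 is discarded; Creep is fixed at 6.
Life = Load^2 + Creep  [with Load=4, Creep=6]  = 22

22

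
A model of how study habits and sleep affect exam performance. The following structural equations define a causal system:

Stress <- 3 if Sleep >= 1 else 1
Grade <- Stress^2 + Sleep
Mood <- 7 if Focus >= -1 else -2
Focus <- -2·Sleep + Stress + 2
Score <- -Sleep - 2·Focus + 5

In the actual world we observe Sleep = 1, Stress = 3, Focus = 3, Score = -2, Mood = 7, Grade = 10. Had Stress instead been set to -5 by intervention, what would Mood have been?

do(Stress=-5) replaces the equation Stress <- 3 if Sleep >= 1 else 1 with the constant Stress = -5.
Focus = -2·Sleep + Stress + 2  [with Sleep=1, Stress=-5]  = -5
Mood = 7 if Focus >= -1 else -2  [with Focus=-5]  = -2

-2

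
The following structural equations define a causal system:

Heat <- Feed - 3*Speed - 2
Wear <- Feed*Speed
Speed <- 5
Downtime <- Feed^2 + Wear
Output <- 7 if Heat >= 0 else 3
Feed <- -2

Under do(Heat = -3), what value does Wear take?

-10

The intervention breaks the incoming arrows to Heat: Heat <- Feed - 3*Speed - 2 no longer applies, and Heat = -3.
Wear is not downstream of the intervention, so its value is determined by the original equations.
Wear = Feed*Speed  [with Feed=-2, Speed=5]  = -10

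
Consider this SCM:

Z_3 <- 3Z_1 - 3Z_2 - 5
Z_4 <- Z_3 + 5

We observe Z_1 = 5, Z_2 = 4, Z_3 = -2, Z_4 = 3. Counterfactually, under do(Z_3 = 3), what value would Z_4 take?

8

The intervention breaks the incoming arrows to Z_3: Z_3 <- 3Z_1 - 3Z_2 - 5 no longer applies, and Z_3 = 3.
Z_4 = Z_3 + 5  [with Z_3=3]  = 8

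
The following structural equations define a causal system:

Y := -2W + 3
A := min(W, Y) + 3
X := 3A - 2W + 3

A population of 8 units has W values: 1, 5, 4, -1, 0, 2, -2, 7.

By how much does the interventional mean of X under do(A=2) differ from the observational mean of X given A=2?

Under do(A=2), A's equation is replaced by A=2 for every unit. Per-unit X: 7, -1, 1, 11, 9, 5, 13, -5. Mean = 5.
E[X|A=2] averages over only the 2 units with A=2 (W = -1, 2): X = 11, 5, mean 8.
Difference = 5 − 8 = -3.

-3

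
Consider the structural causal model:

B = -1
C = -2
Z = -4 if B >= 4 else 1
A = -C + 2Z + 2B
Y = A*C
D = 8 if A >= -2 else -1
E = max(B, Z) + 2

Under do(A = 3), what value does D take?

8

Under do(A=3), the mechanism A = -C + 2Z + 2B is discarded; A is fixed at 3.
D = 8 if A >= -2 else -1  [with A=3]  = 8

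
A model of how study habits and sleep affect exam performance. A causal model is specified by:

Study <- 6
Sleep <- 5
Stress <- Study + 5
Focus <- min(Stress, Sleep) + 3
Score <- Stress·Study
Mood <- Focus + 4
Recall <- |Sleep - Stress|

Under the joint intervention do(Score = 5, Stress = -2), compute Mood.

5

The joint intervention fixes Score = 5, Stress = -2, removing each variable's own equation.
Focus = min(Stress, Sleep) + 3  [with Stress=-2, Sleep=5]  = 1
Mood = Focus + 4  [with Focus=1]  = 5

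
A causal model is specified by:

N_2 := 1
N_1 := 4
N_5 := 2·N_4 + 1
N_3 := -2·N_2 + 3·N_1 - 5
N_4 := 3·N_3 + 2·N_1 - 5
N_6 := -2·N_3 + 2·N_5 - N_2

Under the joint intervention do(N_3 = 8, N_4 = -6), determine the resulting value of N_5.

Setting N_3 = 8, N_4 = -6 by intervention discards those variables' equations.
N_5 = 2·N_4 + 1  [with N_4=-6]  = -11

-11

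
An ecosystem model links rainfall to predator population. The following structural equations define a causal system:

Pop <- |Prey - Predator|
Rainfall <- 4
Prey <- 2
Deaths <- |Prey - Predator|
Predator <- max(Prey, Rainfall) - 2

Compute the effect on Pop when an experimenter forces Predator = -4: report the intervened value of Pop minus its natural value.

do(Predator=-4) replaces the equation Predator <- max(Prey, Rainfall) - 2 with the constant Predator = -4.
Pop = |Prey - Predator|  [with Prey=2, Predator=-4]  = 6
Without intervention: Predator = max(Prey, Rainfall) - 2  [with Prey=2, Rainfall=4]  = 2; Pop = |Prey - Predator|  [with Prey=2, Predator=2]  = 0.
Change = 6 − 0 = 6.

6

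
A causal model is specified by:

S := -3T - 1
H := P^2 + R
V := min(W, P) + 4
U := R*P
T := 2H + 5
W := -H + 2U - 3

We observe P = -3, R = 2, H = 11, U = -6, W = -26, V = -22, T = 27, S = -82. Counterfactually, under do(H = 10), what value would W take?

do(H=10) replaces the equation H := P^2 + R with the constant H = 10.
U = R*P  [with R=2, P=-3]  = -6
W = -H + 2U - 3  [with H=10, U=-6]  = -25

-25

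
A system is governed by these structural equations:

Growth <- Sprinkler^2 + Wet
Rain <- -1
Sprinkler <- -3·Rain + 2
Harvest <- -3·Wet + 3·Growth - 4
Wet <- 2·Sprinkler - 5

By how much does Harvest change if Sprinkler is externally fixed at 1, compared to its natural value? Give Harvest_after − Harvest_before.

-72

do(Sprinkler=1) replaces the equation Sprinkler <- -3·Rain + 2 with the constant Sprinkler = 1.
Wet = 2·Sprinkler - 5  [with Sprinkler=1]  = -3
Growth = Sprinkler^2 + Wet  [with Sprinkler=1, Wet=-3]  = -2
Harvest = -3·Wet + 3·Growth - 4  [with Wet=-3, Growth=-2]  = -1
Without intervention: Sprinkler = -3·Rain + 2  [with Rain=-1]  = 5; Wet = 2·Sprinkler - 5  [with Sprinkler=5]  = 5; Growth = Sprinkler^2 + Wet  [with Sprinkler=5, Wet=5]  = 30; Harvest = -3·Wet + 3·Growth - 4  [with Wet=5, Growth=30]  = 71.
Change = -1 − 71 = -72.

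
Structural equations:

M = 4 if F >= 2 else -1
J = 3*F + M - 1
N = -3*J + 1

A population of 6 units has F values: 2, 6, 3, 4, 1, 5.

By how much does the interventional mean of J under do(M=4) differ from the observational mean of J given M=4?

The intervention sets M=4 in all 6 units regardless of F. Recomputing J per unit gives 9, 21, 12, 15, 6, 18; average 13.5.
Observing M=4 restricts to units where M's equation naturally yields 4: F ∈ {2, 6, 3, 4, 5}. In that subpopulation J = 9, 21, 12, 15, 18, mean 15.
Difference = 13.5 − 15 = -1.5.

-1.5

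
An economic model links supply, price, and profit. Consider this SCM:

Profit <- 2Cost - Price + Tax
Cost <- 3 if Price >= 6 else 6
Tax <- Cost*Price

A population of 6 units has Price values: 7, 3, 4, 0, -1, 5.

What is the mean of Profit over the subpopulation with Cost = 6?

23

Observing Cost=6 restricts to units where Cost's equation naturally yields 6: Price ∈ {3, 4, 0, -1, 5}. In that subpopulation Profit = 27, 32, 12, 7, 37, mean 23.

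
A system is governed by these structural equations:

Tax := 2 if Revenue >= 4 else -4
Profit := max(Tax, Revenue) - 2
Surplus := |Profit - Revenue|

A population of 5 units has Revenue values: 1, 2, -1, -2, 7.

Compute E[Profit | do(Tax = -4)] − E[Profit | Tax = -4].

Every unit gets Tax=-4 under the intervention. Profit values become -1, 0, -3, -4, 5; E[Profit|do(Tax=-4)] = -0.6.
Conditioning on Tax=-4 selects the 4 unit(s) with Revenue ∈ {1, 2, -1, -2}. Their Profit values: -1, 0, -3, -4. Mean = -2.
Difference = -0.6 − (-2) = 1.4.

1.4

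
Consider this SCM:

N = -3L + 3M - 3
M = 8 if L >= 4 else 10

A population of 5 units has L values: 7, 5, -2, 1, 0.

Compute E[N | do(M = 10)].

20.4

Under do(M=10), M's equation is replaced by M=10 for every unit. Per-unit N: 6, 12, 33, 24, 27. Mean = 20.4.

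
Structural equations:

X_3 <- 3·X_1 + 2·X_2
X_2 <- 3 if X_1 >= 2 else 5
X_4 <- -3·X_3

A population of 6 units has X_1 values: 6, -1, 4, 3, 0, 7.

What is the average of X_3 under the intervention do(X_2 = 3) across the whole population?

Under do(X_2=3), X_2's equation is replaced by X_2=3 for every unit. Per-unit X_3: 24, 3, 18, 15, 6, 27. Mean = 15.5.

15.5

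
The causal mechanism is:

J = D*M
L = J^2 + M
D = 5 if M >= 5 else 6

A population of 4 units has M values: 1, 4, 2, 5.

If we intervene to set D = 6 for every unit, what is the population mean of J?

do(D=6) breaks D's dependence on M. With D=6 fixed, J across the units is 6, 24, 12, 30, mean 18.

18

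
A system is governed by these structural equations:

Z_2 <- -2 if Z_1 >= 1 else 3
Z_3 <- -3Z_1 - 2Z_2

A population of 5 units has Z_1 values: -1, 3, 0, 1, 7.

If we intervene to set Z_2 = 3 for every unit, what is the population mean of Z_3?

The intervention sets Z_2=3 in all 5 units regardless of Z_1. Recomputing Z_3 per unit gives -3, -15, -6, -9, -27; average -12.

-12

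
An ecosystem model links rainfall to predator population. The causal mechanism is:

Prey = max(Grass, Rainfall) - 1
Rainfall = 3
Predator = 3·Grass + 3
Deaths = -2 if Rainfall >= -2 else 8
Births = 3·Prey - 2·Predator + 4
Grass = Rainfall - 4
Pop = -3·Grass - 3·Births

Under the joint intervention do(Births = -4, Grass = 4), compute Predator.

15

Setting Births = -4, Grass = 4 by intervention discards those variables' equations.
Predator = 3·Grass + 3  [with Grass=4]  = 15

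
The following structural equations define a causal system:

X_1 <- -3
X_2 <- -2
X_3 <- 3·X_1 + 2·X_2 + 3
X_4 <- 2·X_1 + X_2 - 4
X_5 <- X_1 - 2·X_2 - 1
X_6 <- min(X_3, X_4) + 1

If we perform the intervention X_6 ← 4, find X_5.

do(X_6=4) replaces the equation X_6 <- min(X_3, X_4) + 1 with the constant X_6 = 4.
Since X_5 is not a descendant of the intervened variable, it is unaffected.
X_5 = X_1 - 2·X_2 - 1  [with X_1=-3, X_2=-2]  = 0

0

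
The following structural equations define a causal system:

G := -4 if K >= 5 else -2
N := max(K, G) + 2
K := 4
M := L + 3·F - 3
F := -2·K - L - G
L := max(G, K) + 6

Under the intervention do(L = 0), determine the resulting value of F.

do(L=0) replaces the equation L := max(G, K) + 6 with the constant L = 0.
G = -4 if K >= 5 else -2  [with K=4]  = -2
F = -2·K - L - G  [with K=4, L=0, G=-2]  = -6

-6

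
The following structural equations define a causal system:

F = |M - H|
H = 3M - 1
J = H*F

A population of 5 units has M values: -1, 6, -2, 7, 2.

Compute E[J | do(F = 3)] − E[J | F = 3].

17.1

Under do(F=3), F's equation is replaced by F=3 for every unit. Per-unit J: -12, 51, -21, 60, 15. Mean = 18.6.
Observing F=3 restricts to units where F's equation naturally yields 3: M ∈ {-1, 2}. In that subpopulation J = -12, 15, mean 1.5.
Difference = 18.6 − 1.5 = 17.1.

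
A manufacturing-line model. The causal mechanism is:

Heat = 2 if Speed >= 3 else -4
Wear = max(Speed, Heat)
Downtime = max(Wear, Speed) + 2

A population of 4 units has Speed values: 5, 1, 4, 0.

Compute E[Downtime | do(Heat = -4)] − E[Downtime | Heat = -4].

The intervention sets Heat=-4 in all 4 units regardless of Speed. Recomputing Downtime per unit gives 7, 3, 6, 2; average 4.5.
E[Downtime|Heat=-4] averages over only the 2 units with Heat=-4 (Speed = 1, 0): Downtime = 3, 2, mean 2.5.
Difference = 4.5 − 2.5 = 2.

2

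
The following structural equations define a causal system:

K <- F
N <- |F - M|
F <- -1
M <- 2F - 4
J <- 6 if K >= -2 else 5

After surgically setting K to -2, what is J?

The intervention breaks the incoming arrows to K: K <- F no longer applies, and K = -2.
J = 6 if K >= -2 else 5  [with K=-2]  = 6

6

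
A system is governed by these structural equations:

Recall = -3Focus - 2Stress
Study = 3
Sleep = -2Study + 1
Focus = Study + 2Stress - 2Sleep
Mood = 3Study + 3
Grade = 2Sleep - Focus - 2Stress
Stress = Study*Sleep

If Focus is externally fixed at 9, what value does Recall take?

Under do(Focus=9), the mechanism Focus = Study + 2Stress - 2Sleep is discarded; Focus is fixed at 9.
Sleep = -2Study + 1  [with Study=3]  = -5
Stress = Study*Sleep  [with Study=3, Sleep=-5]  = -15
Recall = -3Focus - 2Stress  [with Focus=9, Stress=-15]  = 3

3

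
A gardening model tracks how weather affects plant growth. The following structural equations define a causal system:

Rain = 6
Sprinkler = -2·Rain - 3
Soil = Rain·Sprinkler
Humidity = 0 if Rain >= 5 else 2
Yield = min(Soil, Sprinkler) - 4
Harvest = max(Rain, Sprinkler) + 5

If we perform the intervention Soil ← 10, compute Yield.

-19

do(Soil=10) replaces the equation Soil = Rain·Sprinkler with the constant Soil = 10.
Sprinkler = -2·Rain - 3  [with Rain=6]  = -15
Yield = min(Soil, Sprinkler) - 4  [with Soil=10, Sprinkler=-15]  = -19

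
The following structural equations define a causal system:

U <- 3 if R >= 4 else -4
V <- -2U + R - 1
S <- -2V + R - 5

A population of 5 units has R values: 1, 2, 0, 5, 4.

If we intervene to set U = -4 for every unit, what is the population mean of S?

-21.4

Under do(U=-4), U's equation is replaced by U=-4 for every unit. Per-unit S: -20, -21, -19, -24, -23. Mean = -21.4.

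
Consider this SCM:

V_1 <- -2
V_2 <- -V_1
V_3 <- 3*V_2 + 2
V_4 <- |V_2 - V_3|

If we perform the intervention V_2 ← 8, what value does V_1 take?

Under do(V_2=8), the mechanism V_2 <- -V_1 is discarded; V_2 is fixed at 8.
V_1 is not downstream of the intervention, so its value is determined by the original equations.

-2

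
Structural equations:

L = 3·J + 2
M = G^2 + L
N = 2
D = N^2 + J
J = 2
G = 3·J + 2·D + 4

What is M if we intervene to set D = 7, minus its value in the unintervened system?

The intervention breaks the incoming arrows to D: D = N^2 + J no longer applies, and D = 7.
L = 3·J + 2  [with J=2]  = 8
G = 3·J + 2·D + 4  [with J=2, D=7]  = 24
M = G^2 + L  [with G=24, L=8]  = 584
Without intervention: D = N^2 + J  [with N=2, J=2]  = 6; L = 3·J + 2  [with J=2]  = 8; G = 3·J + 2·D + 4  [with J=2, D=6]  = 22; M = G^2 + L  [with G=22, L=8]  = 492.
Change = 584 − 492 = 92.

92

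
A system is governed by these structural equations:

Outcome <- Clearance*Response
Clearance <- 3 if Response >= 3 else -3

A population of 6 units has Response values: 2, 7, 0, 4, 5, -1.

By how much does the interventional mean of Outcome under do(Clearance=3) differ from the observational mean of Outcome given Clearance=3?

-7.5

Every unit gets Clearance=3 under the intervention. Outcome values become 6, 21, 0, 12, 15, -3; E[Outcome|do(Clearance=3)] = 8.5.
E[Outcome|Clearance=3] averages over only the 3 units with Clearance=3 (Response = 7, 4, 5): Outcome = 21, 12, 15, mean 16.
Difference = 8.5 − 16 = -7.5.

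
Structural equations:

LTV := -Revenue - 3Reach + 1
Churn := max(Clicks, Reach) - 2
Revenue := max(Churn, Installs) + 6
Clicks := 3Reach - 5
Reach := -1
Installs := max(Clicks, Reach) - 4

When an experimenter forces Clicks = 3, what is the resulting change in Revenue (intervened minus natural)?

4

do(Clicks=3) replaces the equation Clicks := 3Reach - 5 with the constant Clicks = 3.
Installs = max(Clicks, Reach) - 4  [with Clicks=3, Reach=-1]  = -1
Churn = max(Clicks, Reach) - 2  [with Clicks=3, Reach=-1]  = 1
Revenue = max(Churn, Installs) + 6  [with Churn=1, Installs=-1]  = 7
Without intervention: Clicks = 3Reach - 5  [with Reach=-1]  = -8; Installs = max(Clicks, Reach) - 4  [with Clicks=-8, Reach=-1]  = -5; Churn = max(Clicks, Reach) - 2  [with Clicks=-8, Reach=-1]  = -3; Revenue = max(Churn, Installs) + 6  [with Churn=-3, Installs=-5]  = 3.
Change = 7 − 3 = 4.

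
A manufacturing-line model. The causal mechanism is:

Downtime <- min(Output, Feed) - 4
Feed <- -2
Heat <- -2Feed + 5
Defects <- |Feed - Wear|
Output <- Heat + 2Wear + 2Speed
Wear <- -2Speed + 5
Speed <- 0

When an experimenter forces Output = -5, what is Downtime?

Intervening sets Output = -5 and removes its equation (Output <- Heat + 2Wear + 2Speed).
Downtime = min(Output, Feed) - 4  [with Output=-5, Feed=-2]  = -9

-9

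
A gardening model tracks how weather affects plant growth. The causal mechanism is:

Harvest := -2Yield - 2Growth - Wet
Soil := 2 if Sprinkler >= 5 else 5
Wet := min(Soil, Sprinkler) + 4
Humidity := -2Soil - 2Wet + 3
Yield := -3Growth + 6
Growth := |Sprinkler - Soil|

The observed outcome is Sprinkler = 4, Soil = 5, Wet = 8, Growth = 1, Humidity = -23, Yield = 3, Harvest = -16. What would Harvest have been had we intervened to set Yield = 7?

-24

Intervening sets Yield = 7 and removes its equation (Yield := -3Growth + 6).
Soil = 2 if Sprinkler >= 5 else 5  [with Sprinkler=4]  = 5
Wet = min(Soil, Sprinkler) + 4  [with Soil=5, Sprinkler=4]  = 8
Growth = |Sprinkler - Soil|  [with Sprinkler=4, Soil=5]  = 1
Harvest = -2Yield - 2Growth - Wet  [with Yield=7, Growth=1, Wet=8]  = -24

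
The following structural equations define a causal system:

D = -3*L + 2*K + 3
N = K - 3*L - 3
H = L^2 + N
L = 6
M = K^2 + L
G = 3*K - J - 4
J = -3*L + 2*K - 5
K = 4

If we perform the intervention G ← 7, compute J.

Intervening sets G = 7 and removes its equation (G = 3*K - J - 4).
J is not downstream of the intervention, so its value is determined by the original equations.
J = -3*L + 2*K - 5  [with L=6, K=4]  = -15

-15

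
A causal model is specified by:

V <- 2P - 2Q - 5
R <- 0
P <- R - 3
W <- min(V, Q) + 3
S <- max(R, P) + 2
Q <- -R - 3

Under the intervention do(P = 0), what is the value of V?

1

do(P=0) replaces the equation P <- R - 3 with the constant P = 0.
Q = -R - 3  [with R=0]  = -3
V = 2P - 2Q - 5  [with P=0, Q=-3]  = 1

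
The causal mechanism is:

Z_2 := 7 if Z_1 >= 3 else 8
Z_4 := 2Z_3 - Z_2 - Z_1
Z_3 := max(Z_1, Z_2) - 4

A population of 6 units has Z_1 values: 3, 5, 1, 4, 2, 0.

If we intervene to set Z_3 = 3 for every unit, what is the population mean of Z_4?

Under do(Z_3=3), Z_3's equation is replaced by Z_3=3 for every unit. Per-unit Z_4: -4, -6, -3, -5, -4, -2. Mean = -4.

-4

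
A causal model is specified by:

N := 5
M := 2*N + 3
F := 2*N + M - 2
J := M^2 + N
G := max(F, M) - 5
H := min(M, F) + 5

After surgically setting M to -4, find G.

do(M=-4) replaces the equation M := 2*N + 3 with the constant M = -4.
F = 2*N + M - 2  [with N=5, M=-4]  = 4
G = max(F, M) - 5  [with F=4, M=-4]  = -1

-1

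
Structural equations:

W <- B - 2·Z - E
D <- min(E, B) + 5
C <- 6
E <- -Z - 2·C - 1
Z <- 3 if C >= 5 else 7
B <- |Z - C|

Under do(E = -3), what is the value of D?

do(E=-3) replaces the equation E <- -Z - 2·C - 1 with the constant E = -3.
Z = 3 if C >= 5 else 7  [with C=6]  = 3
B = |Z - C|  [with Z=3, C=6]  = 3
D = min(E, B) + 5  [with E=-3, B=3]  = 2

2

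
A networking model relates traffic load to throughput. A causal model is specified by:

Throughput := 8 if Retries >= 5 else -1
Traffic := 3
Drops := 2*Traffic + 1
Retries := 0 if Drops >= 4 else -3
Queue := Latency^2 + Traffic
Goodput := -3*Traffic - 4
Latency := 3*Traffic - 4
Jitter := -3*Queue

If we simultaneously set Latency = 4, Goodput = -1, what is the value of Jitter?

-57

Under do(Latency = 4, Goodput = -1), each intervened variable's structural equation is replaced by its fixed value.
Queue = Latency^2 + Traffic  [with Latency=4, Traffic=3]  = 19
Jitter = -3*Queue  [with Queue=19]  = -57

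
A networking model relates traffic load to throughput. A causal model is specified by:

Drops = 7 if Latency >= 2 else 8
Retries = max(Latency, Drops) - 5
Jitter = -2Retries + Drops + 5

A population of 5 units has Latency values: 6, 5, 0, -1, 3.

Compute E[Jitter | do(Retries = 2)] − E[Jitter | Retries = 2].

The intervention sets Retries=2 in all 5 units regardless of Latency. Recomputing Jitter per unit gives 8, 8, 9, 9, 8; average 8.4.
E[Jitter|Retries=2] averages over only the 3 units with Retries=2 (Latency = 6, 5, 3): Jitter = 8, 8, 8, mean 8.
Difference = 8.4 − 8 = 0.4.

0.4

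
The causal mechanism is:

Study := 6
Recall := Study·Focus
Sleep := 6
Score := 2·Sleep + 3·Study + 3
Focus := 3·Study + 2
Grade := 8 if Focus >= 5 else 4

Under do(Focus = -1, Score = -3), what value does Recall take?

Setting Focus = -1, Score = -3 by intervention discards those variables' equations.
Recall = Study·Focus  [with Study=6, Focus=-1]  = -6

-6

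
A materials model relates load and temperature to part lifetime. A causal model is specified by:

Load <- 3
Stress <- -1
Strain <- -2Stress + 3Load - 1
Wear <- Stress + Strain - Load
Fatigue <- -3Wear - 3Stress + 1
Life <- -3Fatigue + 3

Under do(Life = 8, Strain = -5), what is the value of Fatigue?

Under do(Life = 8, Strain = -5), each intervened variable's structural equation is replaced by its fixed value.
Wear = Stress + Strain - Load  [with Stress=-1, Strain=-5, Load=3]  = -9
Fatigue = -3Wear - 3Stress + 1  [with Wear=-9, Stress=-1]  = 31

31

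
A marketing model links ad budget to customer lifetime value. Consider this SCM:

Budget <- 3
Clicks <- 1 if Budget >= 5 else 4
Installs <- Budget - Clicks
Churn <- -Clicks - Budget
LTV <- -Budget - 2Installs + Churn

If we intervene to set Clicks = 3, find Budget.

3

Under do(Clicks=3), the mechanism Clicks <- 1 if Budget >= 5 else 4 is discarded; Clicks is fixed at 3.
Budget is not downstream of the intervention, so its value is determined by the original equations.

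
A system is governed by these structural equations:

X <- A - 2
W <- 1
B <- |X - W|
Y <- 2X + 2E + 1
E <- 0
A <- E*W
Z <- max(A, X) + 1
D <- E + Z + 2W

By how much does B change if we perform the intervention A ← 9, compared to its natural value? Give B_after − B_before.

3

The intervention breaks the incoming arrows to A: A <- E*W no longer applies, and A = 9.
X = A - 2  [with A=9]  = 7
B = |X - W|  [with X=7, W=1]  = 6
Without intervention: A = E*W  [with E=0, W=1]  = 0; X = A - 2  [with A=0]  = -2; B = |X - W|  [with X=-2, W=1]  = 3.
Change = 6 − 3 = 3.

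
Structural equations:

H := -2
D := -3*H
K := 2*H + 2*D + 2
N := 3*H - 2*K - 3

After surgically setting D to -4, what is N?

Under do(D=-4), the mechanism D := -3*H is discarded; D is fixed at -4.
K = 2*H + 2*D + 2  [with H=-2, D=-4]  = -10
N = 3*H - 2*K - 3  [with H=-2, K=-10]  = 11

11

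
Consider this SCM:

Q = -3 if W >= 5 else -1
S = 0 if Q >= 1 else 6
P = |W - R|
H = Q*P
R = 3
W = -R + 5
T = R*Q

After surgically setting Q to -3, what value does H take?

The intervention breaks the incoming arrows to Q: Q = -3 if W >= 5 else -1 no longer applies, and Q = -3.
W = -R + 5  [with R=3]  = 2
P = |W - R|  [with W=2, R=3]  = 1
H = Q*P  [with Q=-3, P=1]  = -3

-3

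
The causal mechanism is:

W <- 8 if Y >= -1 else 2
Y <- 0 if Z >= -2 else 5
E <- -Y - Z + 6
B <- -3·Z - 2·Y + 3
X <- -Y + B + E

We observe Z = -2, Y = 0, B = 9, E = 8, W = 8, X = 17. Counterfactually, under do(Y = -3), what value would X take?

Under do(Y=-3), the mechanism Y <- 0 if Z >= -2 else 5 is discarded; Y is fixed at -3.
B = -3·Z - 2·Y + 3  [with Z=-2, Y=-3]  = 15
E = -Y - Z + 6  [with Y=-3, Z=-2]  = 11
X = -Y + B + E  [with Y=-3, B=15, E=11]  = 29

29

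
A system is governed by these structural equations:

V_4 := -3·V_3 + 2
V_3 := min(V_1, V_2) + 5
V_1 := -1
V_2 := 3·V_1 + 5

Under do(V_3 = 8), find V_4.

-22

The intervention breaks the incoming arrows to V_3: V_3 := min(V_1, V_2) + 5 no longer applies, and V_3 = 8.
V_4 = -3·V_3 + 2  [with V_3=8]  = -22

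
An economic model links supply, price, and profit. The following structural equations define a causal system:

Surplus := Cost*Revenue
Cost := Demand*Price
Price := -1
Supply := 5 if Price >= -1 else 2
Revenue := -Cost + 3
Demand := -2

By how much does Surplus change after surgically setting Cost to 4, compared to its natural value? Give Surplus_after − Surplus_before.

Under do(Cost=4), the mechanism Cost := Demand*Price is discarded; Cost is fixed at 4.
Revenue = -Cost + 3  [with Cost=4]  = -1
Surplus = Cost*Revenue  [with Cost=4, Revenue=-1]  = -4
Without intervention: Cost = Demand*Price  [with Demand=-2, Price=-1]  = 2; Revenue = -Cost + 3  [with Cost=2]  = 1; Surplus = Cost*Revenue  [with Cost=2, Revenue=1]  = 2.
Change = -4 − 2 = -6.

-6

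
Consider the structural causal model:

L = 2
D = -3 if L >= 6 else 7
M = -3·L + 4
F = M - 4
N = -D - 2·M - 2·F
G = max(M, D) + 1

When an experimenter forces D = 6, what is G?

Under do(D=6), the mechanism D = -3 if L >= 6 else 7 is discarded; D is fixed at 6.
M = -3·L + 4  [with L=2]  = -2
G = max(M, D) + 1  [with M=-2, D=6]  = 7

7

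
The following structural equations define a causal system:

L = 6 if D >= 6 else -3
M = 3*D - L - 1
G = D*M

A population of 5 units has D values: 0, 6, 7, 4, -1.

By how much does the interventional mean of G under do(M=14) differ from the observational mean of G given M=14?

Every unit gets M=14 under the intervention. G values become 0, 84, 98, 56, -14; E[G|do(M=14)] = 44.8.
Observing M=14 restricts to units where M's equation naturally yields 14: D ∈ {7, 4}. In that subpopulation G = 98, 56, mean 77.
Difference = 44.8 − 77 = -32.2.

-32.2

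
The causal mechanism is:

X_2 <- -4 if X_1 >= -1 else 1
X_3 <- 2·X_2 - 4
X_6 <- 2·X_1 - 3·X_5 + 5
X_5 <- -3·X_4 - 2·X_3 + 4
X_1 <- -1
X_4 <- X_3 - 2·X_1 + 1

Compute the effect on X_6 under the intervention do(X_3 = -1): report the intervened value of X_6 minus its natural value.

165

The intervention breaks the incoming arrows to X_3: X_3 <- 2·X_2 - 4 no longer applies, and X_3 = -1.
X_4 = X_3 - 2·X_1 + 1  [with X_3=-1, X_1=-1]  = 2
X_5 = -3·X_4 - 2·X_3 + 4  [with X_4=2, X_3=-1]  = 0
X_6 = 2·X_1 - 3·X_5 + 5  [with X_1=-1, X_5=0]  = 3
Without intervention: X_2 = -4 if X_1 >= -1 else 1  [with X_1=-1]  = -4; X_3 = 2·X_2 - 4  [with X_2=-4]  = -12; X_4 = X_3 - 2·X_1 + 1  [with X_3=-12, X_1=-1]  = -9; X_5 = -3·X_4 - 2·X_3 + 4  [with X_4=-9, X_3=-12]  = 55; X_6 = 2·X_1 - 3·X_5 + 5  [with X_1=-1, X_5=55]  = -162.
Change = 3 − (-162) = 165.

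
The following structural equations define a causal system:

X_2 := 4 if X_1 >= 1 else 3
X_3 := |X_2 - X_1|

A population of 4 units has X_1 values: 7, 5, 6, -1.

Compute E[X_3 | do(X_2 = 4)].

do(X_2=4) breaks X_2's dependence on X_1. With X_2=4 fixed, X_3 across the units is 3, 1, 2, 5, mean 2.75.

2.75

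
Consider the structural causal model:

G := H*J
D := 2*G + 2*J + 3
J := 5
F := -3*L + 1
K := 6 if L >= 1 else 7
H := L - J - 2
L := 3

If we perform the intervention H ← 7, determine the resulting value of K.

The intervention breaks the incoming arrows to H: H := L - J - 2 no longer applies, and H = 7.
No directed path runs from H to K, so K keeps its natural value.
K = 6 if L >= 1 else 7  [with L=3]  = 6

6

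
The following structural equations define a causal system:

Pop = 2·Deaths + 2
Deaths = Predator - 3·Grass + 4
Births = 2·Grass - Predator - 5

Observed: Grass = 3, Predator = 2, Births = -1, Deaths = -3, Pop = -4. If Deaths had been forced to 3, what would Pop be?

8

Intervening sets Deaths = 3 and removes its equation (Deaths = Predator - 3·Grass + 4).
Pop = 2·Deaths + 2  [with Deaths=3]  = 8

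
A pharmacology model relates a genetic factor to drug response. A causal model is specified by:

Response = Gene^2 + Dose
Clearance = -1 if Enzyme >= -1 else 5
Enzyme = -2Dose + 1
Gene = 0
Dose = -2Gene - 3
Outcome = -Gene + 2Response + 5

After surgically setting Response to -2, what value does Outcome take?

Under do(Response=-2), the mechanism Response = Gene^2 + Dose is discarded; Response is fixed at -2.
Outcome = -Gene + 2Response + 5  [with Gene=0, Response=-2]  = 1

1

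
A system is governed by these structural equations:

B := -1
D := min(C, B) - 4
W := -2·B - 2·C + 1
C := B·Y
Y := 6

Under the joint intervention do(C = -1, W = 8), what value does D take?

-5

Setting C = -1, W = 8 by intervention discards those variables' equations.
D = min(C, B) - 4  [with C=-1, B=-1]  = -5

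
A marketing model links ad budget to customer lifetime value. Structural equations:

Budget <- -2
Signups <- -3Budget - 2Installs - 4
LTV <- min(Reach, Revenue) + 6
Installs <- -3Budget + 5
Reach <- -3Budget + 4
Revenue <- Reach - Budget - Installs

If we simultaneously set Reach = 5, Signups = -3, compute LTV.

The joint intervention fixes Reach = 5, Signups = -3, removing each variable's own equation.
Installs = -3Budget + 5  [with Budget=-2]  = 11
Revenue = Reach - Budget - Installs  [with Reach=5, Budget=-2, Installs=11]  = -4
LTV = min(Reach, Revenue) + 6  [with Reach=5, Revenue=-4]  = 2

2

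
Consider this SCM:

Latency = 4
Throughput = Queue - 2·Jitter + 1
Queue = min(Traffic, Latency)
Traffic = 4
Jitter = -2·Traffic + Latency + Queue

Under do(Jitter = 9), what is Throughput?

Intervening sets Jitter = 9 and removes its equation (Jitter = -2·Traffic + Latency + Queue).
Queue = min(Traffic, Latency)  [with Traffic=4, Latency=4]  = 4
Throughput = Queue - 2·Jitter + 1  [with Queue=4, Jitter=9]  = -13

-13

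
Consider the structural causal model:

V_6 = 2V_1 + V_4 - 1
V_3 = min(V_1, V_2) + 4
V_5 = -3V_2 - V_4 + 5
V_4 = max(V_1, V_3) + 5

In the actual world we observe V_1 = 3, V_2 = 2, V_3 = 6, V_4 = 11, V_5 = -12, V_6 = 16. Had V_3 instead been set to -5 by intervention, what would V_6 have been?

13

The intervention breaks the incoming arrows to V_3: V_3 = min(V_1, V_2) + 4 no longer applies, and V_3 = -5.
V_4 = max(V_1, V_3) + 5  [with V_1=3, V_3=-5]  = 8
V_6 = 2V_1 + V_4 - 1  [with V_1=3, V_4=8]  = 13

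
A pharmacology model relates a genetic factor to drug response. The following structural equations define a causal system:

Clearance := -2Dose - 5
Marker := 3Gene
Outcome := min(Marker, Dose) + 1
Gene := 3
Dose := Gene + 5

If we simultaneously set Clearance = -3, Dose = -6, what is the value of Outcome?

The joint intervention fixes Clearance = -3, Dose = -6, removing each variable's own equation.
Marker = 3Gene  [with Gene=3]  = 9
Outcome = min(Marker, Dose) + 1  [with Marker=9, Dose=-6]  = -5

-5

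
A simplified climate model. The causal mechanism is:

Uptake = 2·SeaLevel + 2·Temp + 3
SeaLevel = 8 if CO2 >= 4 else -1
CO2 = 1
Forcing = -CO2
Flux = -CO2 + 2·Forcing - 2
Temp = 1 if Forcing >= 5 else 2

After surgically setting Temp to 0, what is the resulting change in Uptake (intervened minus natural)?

The intervention breaks the incoming arrows to Temp: Temp = 1 if Forcing >= 5 else 2 no longer applies, and Temp = 0.
SeaLevel = 8 if CO2 >= 4 else -1  [with CO2=1]  = -1
Uptake = 2·SeaLevel + 2·Temp + 3  [with SeaLevel=-1, Temp=0]  = 1
Without intervention: Forcing = -CO2  [with CO2=1]  = -1; Temp = 1 if Forcing >= 5 else 2  [with Forcing=-1]  = 2; SeaLevel = 8 if CO2 >= 4 else -1  [with CO2=1]  = -1; Uptake = 2·SeaLevel + 2·Temp + 3  [with SeaLevel=-1, Temp=2]  = 5.
Change = 1 − 5 = -4.

-4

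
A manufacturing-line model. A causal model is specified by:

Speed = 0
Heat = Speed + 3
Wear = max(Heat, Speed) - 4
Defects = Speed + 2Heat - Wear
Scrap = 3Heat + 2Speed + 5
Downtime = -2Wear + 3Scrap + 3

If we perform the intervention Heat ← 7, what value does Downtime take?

Under do(Heat=7), the mechanism Heat = Speed + 3 is discarded; Heat is fixed at 7.
Wear = max(Heat, Speed) - 4  [with Heat=7, Speed=0]  = 3
Scrap = 3Heat + 2Speed + 5  [with Heat=7, Speed=0]  = 26
Downtime = -2Wear + 3Scrap + 3  [with Wear=3, Scrap=26]  = 75

75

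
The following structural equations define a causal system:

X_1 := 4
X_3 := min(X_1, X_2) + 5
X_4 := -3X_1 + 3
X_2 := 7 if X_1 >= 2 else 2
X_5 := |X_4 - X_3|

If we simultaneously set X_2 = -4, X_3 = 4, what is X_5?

13

Under do(X_2 = -4, X_3 = 4), each intervened variable's structural equation is replaced by its fixed value.
X_4 = -3X_1 + 3  [with X_1=4]  = -9
X_5 = |X_4 - X_3|  [with X_4=-9, X_3=4]  = 13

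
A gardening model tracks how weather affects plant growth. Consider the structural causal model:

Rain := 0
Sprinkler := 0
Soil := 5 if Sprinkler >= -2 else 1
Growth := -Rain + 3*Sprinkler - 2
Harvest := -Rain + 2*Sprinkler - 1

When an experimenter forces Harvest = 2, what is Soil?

do(Harvest=2) replaces the equation Harvest := -Rain + 2*Sprinkler - 1 with the constant Harvest = 2.
Soil is not downstream of the intervention, so its value is determined by the original equations.
Soil = 5 if Sprinkler >= -2 else 1  [with Sprinkler=0]  = 5

5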